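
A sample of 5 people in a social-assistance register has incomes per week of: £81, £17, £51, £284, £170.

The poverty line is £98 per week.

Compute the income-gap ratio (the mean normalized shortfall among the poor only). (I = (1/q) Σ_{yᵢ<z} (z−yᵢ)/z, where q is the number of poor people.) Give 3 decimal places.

Poor units: £17, £51, £81 (q = 3 of N = 5).
Shortfall ratios (z−y)/z: 0.8265, 0.4796, 0.1735; sum = 1.479592.
The income-gap ratio divides by q (the poor only): 1.479592 / 3 = 0.493.

0.493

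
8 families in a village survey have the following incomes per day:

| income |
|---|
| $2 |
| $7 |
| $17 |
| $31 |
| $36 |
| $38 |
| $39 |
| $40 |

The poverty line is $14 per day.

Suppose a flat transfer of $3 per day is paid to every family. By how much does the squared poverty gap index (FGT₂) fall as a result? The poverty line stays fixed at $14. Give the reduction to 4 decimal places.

Before: below the line — $2, $7; squared poverty gap index (FGT₂) = 0.123087.
After the $3 transfer: below the line — $5, $10; squared poverty gap index (FGT₂) = 0.061862.
Reduction = 0.123087 − 0.061862 = 0.0612.

0.0612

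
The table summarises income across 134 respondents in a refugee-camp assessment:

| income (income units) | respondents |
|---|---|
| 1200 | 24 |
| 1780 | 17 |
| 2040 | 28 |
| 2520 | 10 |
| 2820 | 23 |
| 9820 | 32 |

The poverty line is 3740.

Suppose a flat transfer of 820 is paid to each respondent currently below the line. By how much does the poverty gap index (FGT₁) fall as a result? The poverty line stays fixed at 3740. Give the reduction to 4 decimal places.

Before: below the line — 24×1200, 17×1780, 28×2040, 10×2520, 23×2820; poverty gap index (FGT₁) = 0.349669.
After the 820 transfer: below the line — 24×2020, 17×2600, 28×2860, 10×3340, 23×3640; poverty gap index (FGT₁) = 0.182776.
Reduction = 0.349669 − 0.182776 = 0.1669.

0.1669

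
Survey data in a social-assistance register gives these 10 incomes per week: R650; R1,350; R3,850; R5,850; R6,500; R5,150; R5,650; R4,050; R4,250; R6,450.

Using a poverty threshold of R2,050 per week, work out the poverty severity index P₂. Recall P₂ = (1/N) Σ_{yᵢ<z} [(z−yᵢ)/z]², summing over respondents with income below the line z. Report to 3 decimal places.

Below z: R650, R1,350 (q = 2 of N = 10).
Shortfall ratios: (2050−650)/2050 = 0.6829; (2050−1350)/2050 = 0.3415.
Squared: 0.4664; 0.1166.
Sum = 0.582986; P₂ = 0.582986 / 10 = 0.058.

0.058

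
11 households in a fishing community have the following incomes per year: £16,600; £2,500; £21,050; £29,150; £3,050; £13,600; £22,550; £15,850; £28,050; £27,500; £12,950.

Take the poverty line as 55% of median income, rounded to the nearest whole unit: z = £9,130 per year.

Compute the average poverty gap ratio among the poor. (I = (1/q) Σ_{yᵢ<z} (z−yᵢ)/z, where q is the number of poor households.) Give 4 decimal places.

0.6961

Below z: £2,500, £3,050 (q = 2 of N = 11).
Shortfall ratios (z−y)/z: 0.7262, 0.6659; sum = 1.392114.
I averages over the q = 2 poor units only: 1.392114 / 2 = 0.6961.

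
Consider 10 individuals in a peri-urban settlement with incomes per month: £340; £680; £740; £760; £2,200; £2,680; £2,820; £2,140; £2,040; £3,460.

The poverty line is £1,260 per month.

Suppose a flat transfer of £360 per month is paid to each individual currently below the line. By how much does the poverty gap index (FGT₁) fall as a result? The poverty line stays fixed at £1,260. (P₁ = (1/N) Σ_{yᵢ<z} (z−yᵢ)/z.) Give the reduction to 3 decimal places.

Before: below the line — £340, £680, £740, £760; poverty gap index (FGT₁) = 0.20000.
After the £360 transfer: below the line — £700, £1,040, £1,100, £1,120; poverty gap index (FGT₁) = 0.08571.
Reduction = 0.20000 − 0.08571 = 0.114.

0.114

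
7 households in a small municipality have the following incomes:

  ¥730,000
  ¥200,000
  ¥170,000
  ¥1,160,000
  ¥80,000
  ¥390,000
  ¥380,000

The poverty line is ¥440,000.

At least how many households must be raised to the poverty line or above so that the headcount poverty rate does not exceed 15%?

Currently q = 5 of N = 7 are below the line (H = 0.714).
A headcount ratio of at most 15% allows at most ⌊0.15 × 7⌋ = 1 poor households.
So at least 5 − 1 = 4 must be lifted.

4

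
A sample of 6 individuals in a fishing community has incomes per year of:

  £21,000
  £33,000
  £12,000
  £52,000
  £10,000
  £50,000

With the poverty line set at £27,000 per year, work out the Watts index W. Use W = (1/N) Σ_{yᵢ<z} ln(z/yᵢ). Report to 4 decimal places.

0.3426

Incomes under z: £10,000, £12,000, £21,000 (q = 3 of N = 6).
Log gaps: ln(27000/10000) = 0.9933; ln(27000/12000) = 0.8109; ln(27000/21000) = 0.2513.
W = 2.055496 / 6 = 0.3426.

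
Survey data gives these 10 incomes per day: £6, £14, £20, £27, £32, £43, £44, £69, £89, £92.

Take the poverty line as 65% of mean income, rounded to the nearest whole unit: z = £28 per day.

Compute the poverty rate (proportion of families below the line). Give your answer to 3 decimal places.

4 of the 10 families have income below £28.
H = 4/10 = 0.400.

0.400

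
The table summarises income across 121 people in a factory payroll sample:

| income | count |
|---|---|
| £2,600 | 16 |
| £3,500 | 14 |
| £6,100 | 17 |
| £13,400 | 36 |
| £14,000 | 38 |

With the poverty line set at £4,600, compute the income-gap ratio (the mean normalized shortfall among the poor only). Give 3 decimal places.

0.343

Below the line: 16×£2,600, 14×£3,500 (q = 30 of N = 121).
Shortfall ratios (z−y)/z: 0.4348 (×16), 0.2391 (×14); sum = 10.304348.
The income-gap ratio divides by q (the poor only): 10.304348 / 30 = 0.343.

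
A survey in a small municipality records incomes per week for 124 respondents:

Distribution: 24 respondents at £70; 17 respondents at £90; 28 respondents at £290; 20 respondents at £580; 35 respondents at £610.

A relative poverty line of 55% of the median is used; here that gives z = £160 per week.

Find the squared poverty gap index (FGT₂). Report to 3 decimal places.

Poor units: 24×£70, 17×£90 (q = 41 of N = 124).
Relative gaps: (160−70)/160 = 0.5625 (×24); (160−90)/160 = 0.4375 (×17).
Squared: 0.3164 (×24); 0.1914 (×17).
Sum = 10.847656; P₂ = 10.847656 / 124 = 0.087.

0.087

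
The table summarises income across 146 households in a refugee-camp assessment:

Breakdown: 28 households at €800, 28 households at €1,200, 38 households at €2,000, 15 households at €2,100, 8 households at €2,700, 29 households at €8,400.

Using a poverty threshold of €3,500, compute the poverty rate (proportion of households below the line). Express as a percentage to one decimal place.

117 of the 146 households have income below €3,500.
H = 117/146 = 80.1%.

80.1%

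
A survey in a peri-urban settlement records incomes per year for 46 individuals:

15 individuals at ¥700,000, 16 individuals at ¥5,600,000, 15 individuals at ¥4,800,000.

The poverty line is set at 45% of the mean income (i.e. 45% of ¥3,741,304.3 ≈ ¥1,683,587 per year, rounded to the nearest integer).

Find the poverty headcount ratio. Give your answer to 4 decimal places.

15 of the 46 individuals have income below ¥1,683,587.
H = 15/46 = 0.3261.

0.3261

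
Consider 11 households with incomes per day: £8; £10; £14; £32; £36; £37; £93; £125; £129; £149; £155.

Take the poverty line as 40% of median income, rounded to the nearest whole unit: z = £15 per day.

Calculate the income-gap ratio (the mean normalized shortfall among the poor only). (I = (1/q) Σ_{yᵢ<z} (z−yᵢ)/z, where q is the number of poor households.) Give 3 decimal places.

0.289

Below the line: £8, £10, £14 (q = 3 of N = 11).
Shortfall ratios (z−y)/z: 0.4667, 0.3333, 0.0667; sum = 0.866667.
The income-gap ratio divides by q (the poor only): 0.866667 / 3 = 0.289.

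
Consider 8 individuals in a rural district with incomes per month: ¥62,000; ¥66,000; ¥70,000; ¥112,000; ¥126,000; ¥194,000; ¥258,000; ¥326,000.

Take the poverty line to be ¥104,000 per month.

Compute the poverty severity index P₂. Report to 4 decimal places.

0.0504

Below the line: ¥62,000, ¥66,000, ¥70,000 (q = 3 of N = 8).
Relative gaps: (104000−62000)/104000 = 0.4038; (104000−66000)/104000 = 0.3654; (104000−70000)/104000 = 0.3269.
Squared: 0.1631; 0.1335; 0.1069.
Sum = 0.403476; P₂ = 0.403476 / 8 = 0.0504.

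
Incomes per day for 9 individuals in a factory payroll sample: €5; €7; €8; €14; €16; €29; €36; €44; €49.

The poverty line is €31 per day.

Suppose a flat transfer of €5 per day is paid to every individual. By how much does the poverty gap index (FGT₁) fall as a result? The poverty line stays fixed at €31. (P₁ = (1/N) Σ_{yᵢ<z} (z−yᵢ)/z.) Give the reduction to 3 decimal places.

0.097

Before: below the line — €5, €7, €8, €14, €16, €29; poverty gap index (FGT₁) = 0.38351.
After the €5 transfer: below the line — €10, €12, €13, €19, €21; poverty gap index (FGT₁) = 0.28674.
Reduction = 0.38351 − 0.28674 = 0.097.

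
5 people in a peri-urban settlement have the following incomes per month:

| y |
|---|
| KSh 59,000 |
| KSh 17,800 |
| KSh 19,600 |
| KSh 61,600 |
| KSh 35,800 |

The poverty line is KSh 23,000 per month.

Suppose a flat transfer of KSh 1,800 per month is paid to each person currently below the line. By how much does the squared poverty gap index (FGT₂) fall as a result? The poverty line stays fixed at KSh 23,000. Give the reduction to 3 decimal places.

Before: below the line — KSh 17,800, KSh 19,600; squared poverty gap index (FGT₂) = 0.01459.
After the KSh 1,800 transfer: below the line — KSh 19,600, KSh 21,400; squared poverty gap index (FGT₂) = 0.00534.
Reduction = 0.01459 − 0.00534 = 0.009.

0.009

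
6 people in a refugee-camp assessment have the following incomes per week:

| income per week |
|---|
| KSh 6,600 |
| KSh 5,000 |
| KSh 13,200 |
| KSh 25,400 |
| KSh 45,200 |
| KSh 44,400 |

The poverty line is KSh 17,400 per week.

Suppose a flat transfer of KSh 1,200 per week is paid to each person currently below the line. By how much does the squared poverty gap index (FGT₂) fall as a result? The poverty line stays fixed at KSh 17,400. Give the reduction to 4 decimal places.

0.0338

Before: below the line — KSh 5,000, KSh 6,600, KSh 13,200; squared poverty gap index (FGT₂) = 0.158563.
After the KSh 1,200 transfer: below the line — KSh 6,200, KSh 7,800, KSh 14,400; squared poverty gap index (FGT₂) = 0.124741.
Reduction = 0.158563 − 0.124741 = 0.0338.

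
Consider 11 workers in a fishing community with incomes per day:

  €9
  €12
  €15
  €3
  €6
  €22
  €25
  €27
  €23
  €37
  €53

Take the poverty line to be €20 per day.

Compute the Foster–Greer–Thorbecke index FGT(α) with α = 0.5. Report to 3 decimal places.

0.330

Below z: €3, €6, €9, €12, €15 (q = 5 of N = 11).
Shortfall ratios: (20−3)/20 = 0.8500; (20−6)/20 = 0.7000; (20−9)/20 = 0.5500; (20−12)/20 = 0.4000; (20−15)/20 = 0.2500.
Raised to α = 0.5: 0.92195; 0.83666; 0.74162; 0.63246; 0.50000.
Sum = 3.632690; FGT(0.5) = 3.632690 / 11 = 0.330.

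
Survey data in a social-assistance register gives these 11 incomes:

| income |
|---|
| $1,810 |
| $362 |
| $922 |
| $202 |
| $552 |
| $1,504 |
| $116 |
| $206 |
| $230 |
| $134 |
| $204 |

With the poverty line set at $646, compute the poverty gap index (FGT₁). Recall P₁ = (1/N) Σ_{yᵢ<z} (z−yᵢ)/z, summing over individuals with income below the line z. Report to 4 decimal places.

0.4450

Below the line: $116, $134, $202, $204, $206, $230, $362, $552 (q = 8 of N = 11).
Shortfall ratios: (646−116)/646 = 0.8204; (646−134)/646 = 0.7926; (646−202)/646 = 0.6873; (646−204)/646 = 0.6842; (646−206)/646 = 0.6811; (646−230)/646 = 0.6440; (646−362)/646 = 0.4396; (646−552)/646 = 0.1455.
Σ = 4.894737. Dividing by the full population N = 11 gives P₁ = 0.4450.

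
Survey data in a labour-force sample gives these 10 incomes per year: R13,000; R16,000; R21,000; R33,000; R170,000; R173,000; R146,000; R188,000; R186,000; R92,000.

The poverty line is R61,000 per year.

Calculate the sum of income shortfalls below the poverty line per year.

R161,000

Below the line: R13,000, R16,000, R21,000, R33,000 (q = 4 of N = 10).
Individual gaps: 61000−13000 = 48000; 61000−16000 = 45000; 61000−21000 = 40000; 61000−33000 = 28000.
Aggregate gap = R161,000.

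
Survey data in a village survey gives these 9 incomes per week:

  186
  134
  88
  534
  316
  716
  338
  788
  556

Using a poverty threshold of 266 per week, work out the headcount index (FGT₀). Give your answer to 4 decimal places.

3 of the 9 workers have income below 266.
H = 3/9 = 0.3333.

0.3333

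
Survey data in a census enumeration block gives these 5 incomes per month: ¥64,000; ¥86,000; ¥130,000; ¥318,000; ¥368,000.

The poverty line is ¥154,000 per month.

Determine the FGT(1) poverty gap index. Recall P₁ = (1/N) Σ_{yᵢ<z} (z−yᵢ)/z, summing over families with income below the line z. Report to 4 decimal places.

Below the line: ¥64,000, ¥86,000, ¥130,000 (q = 3 of N = 5).
Gap ratios (z−y)/z: (154000−64000)/154000 = 0.5844; (154000−86000)/154000 = 0.4416; (154000−130000)/154000 = 0.1558.
Σ = 1.181818. Dividing by the full population N = 5 gives P₁ = 0.2364.

0.2364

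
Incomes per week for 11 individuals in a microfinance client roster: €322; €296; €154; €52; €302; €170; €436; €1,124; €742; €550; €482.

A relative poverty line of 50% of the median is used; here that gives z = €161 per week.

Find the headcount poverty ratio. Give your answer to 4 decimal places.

0.1818

2 of the 11 individuals have income below €161.
H = 2/11 = 0.1818.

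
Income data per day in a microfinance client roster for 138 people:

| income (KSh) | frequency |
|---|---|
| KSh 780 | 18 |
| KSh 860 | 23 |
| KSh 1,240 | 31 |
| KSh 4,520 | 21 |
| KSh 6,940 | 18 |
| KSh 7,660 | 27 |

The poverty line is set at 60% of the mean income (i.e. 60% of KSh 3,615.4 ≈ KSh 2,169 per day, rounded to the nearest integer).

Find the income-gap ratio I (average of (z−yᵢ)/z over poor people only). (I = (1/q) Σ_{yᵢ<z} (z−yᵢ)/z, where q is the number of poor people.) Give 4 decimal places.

0.5373

Incomes under z: 18×KSh 780, 23×KSh 860, 31×KSh 1,240 (q = 72 of N = 138).
Relative gaps: 0.6404 (×18), 0.6035 (×23), 0.4283 (×31); sum = 38.685108.
The income-gap ratio divides by q (the poor only): 38.685108 / 72 = 0.5373.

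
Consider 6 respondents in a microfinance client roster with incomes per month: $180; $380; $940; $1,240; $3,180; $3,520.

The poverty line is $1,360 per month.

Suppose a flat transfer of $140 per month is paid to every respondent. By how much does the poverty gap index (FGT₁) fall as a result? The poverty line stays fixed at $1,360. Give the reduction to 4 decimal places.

0.0662

Before: below the line — $180, $380, $940, $1,240; poverty gap index (FGT₁) = 0.330882.
After the $140 transfer: below the line — $320, $520, $1,080; poverty gap index (FGT₁) = 0.264706.
Reduction = 0.330882 − 0.264706 = 0.0662.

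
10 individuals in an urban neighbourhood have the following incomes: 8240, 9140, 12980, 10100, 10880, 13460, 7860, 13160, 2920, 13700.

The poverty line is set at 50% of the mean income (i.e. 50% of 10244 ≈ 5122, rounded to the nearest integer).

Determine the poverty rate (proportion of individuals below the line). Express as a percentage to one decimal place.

1 of the 10 individuals have income below 5122.
H = 1/10 = 10.0%.

10.0%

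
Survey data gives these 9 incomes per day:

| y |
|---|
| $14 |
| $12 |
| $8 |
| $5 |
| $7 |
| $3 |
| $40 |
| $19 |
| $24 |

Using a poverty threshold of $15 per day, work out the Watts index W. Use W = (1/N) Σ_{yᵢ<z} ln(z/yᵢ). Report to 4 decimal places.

Below the line: $3, $5, $7, $8, $12, $14 (q = 6 of N = 9).
ln(z/y) terms: ln(15/3) = 1.6094; ln(15/5) = 1.0986; ln(15/7) = 0.7621; ln(15/8) = 0.6286; ln(15/12) = 0.2231; ln(15/14) = 0.0690.
W = 4.390935 / 9 = 0.4879.

0.4879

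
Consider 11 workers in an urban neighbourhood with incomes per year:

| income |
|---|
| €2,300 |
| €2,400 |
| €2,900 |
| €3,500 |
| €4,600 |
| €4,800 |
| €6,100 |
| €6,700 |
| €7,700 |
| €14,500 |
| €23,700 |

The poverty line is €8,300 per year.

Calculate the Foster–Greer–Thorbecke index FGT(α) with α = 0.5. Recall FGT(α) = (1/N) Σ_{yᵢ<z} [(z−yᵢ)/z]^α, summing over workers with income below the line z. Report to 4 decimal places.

0.5273

Incomes under z: €2,300, €2,400, €2,900, €3,500, €4,600, €4,800, €6,100, €6,700, €7,700 (q = 9 of N = 11).
Normalized shortfalls: (8300−2300)/8300 = 0.7229; (8300−2400)/8300 = 0.7108; (8300−2900)/8300 = 0.6506; (8300−3500)/8300 = 0.5783; (8300−4600)/8300 = 0.4458; (8300−4800)/8300 = 0.4217; (8300−6100)/8300 = 0.2651; (8300−6700)/8300 = 0.1928; (8300−7700)/8300 = 0.0723.
Raised to α = 0.5: 0.85023; 0.84312; 0.80660; 0.76047; 0.66767; 0.64937; 0.51484; 0.43906; 0.26887.
Sum = 5.800221; FGT(0.5) = 5.800221 / 11 = 0.5273.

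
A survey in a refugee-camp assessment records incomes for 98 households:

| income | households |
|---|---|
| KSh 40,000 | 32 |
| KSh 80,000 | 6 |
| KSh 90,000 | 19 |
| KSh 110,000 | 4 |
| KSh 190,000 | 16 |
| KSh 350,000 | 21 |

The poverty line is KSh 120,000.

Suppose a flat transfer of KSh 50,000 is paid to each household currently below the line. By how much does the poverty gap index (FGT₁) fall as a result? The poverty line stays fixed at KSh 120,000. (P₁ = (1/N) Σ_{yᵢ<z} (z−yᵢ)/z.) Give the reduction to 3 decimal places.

Before: below the line — 32×KSh 40,000, 6×KSh 80,000, 19×KSh 90,000, 4×KSh 110,000; poverty gap index (FGT₁) = 0.28997.
After the KSh 50,000 transfer: below the line — 32×KSh 90,000; poverty gap index (FGT₁) = 0.08163.
Reduction = 0.28997 − 0.08163 = 0.208.

0.208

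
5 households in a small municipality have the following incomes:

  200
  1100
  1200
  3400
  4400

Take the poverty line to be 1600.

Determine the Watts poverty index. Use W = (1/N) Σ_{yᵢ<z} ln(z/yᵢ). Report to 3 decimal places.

0.548

Poor units: 200, 1100, 1200 (q = 3 of N = 5).
Log shortfalls: ln(1600/200) = 2.0794; ln(1600/1100) = 0.3747; ln(1600/1200) = 0.2877.
W = 2.741817 / 5 = 0.548.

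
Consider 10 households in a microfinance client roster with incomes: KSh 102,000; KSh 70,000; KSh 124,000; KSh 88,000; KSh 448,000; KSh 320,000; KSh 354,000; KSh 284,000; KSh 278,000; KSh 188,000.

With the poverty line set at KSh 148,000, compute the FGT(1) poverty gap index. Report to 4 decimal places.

Poor units: KSh 70,000, KSh 88,000, KSh 102,000, KSh 124,000 (q = 4 of N = 10).
Gap ratios (z−y)/z: (148000−70000)/148000 = 0.5270; (148000−88000)/148000 = 0.4054; (148000−102000)/148000 = 0.3108; (148000−124000)/148000 = 0.1622.
Σ = 1.405405. Dividing by the full population N = 10 gives P₁ = 0.1405.

0.1405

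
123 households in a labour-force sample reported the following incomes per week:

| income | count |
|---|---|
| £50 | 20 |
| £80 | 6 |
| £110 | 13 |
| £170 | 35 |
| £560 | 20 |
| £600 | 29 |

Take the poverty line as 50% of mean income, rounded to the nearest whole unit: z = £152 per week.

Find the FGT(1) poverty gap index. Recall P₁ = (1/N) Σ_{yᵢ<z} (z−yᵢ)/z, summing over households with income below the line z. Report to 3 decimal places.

0.161

Poor units: 20×£50, 6×£80, 13×£110 (q = 39 of N = 123).
Normalized shortfalls: (152−50)/152 = 0.6711 (×20); (152−80)/152 = 0.4737 (×6); (152−110)/152 = 0.2763 (×13).
Σ = 19.855263. Dividing by the full population N = 123 gives P₁ = 0.161.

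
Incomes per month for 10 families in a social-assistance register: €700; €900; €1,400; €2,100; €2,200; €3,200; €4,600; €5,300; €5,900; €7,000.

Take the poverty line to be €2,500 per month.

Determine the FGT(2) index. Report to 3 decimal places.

Below the line: €700, €900, €1,400, €2,100, €2,200 (q = 5 of N = 10).
Shortfall ratios: (2500−700)/2500 = 0.7200; (2500−900)/2500 = 0.6400; (2500−1400)/2500 = 0.4400; (2500−2100)/2500 = 0.1600; (2500−2200)/2500 = 0.1200.
Squared: 0.5184; 0.4096; 0.1936; 0.0256; 0.0144.
Sum = 1.161600; P₂ = 1.161600 / 10 = 0.116.

0.116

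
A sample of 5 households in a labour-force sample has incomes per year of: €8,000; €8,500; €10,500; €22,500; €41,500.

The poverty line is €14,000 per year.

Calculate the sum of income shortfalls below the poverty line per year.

Poor units: €8,000, €8,500, €10,500 (q = 3 of N = 5).
Individual gaps: 14000−8000 = 6000; 14000−8500 = 5500; 14000−10500 = 3500.
Aggregate gap = €15,000.

€15,000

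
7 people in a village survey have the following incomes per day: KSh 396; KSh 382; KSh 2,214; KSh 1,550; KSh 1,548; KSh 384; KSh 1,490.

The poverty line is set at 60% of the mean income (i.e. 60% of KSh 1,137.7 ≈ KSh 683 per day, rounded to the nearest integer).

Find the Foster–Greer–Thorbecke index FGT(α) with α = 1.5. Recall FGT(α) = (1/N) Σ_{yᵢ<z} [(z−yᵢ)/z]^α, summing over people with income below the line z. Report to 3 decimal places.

0.122

Incomes under z: KSh 382, KSh 384, KSh 396 (q = 3 of N = 7).
Normalized shortfalls: (683−382)/683 = 0.4407; (683−384)/683 = 0.4378; (683−396)/683 = 0.4202.
Raised to α = 1.5: 0.29256; 0.28965; 0.27239.
Sum = 0.854604; FGT(1.5) = 0.854604 / 7 = 0.122.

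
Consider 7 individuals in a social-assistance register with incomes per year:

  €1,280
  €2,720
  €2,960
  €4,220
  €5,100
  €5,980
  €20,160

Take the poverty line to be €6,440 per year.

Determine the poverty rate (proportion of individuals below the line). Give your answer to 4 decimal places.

6 of the 7 individuals have income below €6,440.
H = 6/7 = 0.8571.

0.8571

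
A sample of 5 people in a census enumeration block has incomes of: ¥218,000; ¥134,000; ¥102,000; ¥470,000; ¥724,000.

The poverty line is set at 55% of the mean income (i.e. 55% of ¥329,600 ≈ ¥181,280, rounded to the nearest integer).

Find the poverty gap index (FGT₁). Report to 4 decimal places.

Poor units: ¥102,000, ¥134,000 (q = 2 of N = 5).
Shortfall ratios: (181280−102000)/181280 = 0.4373; (181280−134000)/181280 = 0.2608.
Σ = 0.698147. Dividing by the full population N = 5 gives P₁ = 0.1396.

0.1396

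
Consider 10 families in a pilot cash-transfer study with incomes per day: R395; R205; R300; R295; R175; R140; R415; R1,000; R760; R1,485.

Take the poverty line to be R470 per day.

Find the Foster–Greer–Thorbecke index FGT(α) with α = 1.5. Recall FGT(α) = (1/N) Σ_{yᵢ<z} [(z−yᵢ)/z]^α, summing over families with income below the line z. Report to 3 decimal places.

0.206

Below the line: R140, R175, R205, R295, R300, R395, R415 (q = 7 of N = 10).
Relative gaps: (470−140)/470 = 0.7021; (470−175)/470 = 0.6277; (470−205)/470 = 0.5638; (470−295)/470 = 0.3723; (470−300)/470 = 0.3617; (470−395)/470 = 0.1596; (470−415)/470 = 0.1170.
Raised to α = 1.5: 0.58833; 0.49726; 0.42337; 0.22720; 0.21753; 0.06374; 0.04003.
Sum = 2.057480; FGT(1.5) = 2.057480 / 10 = 0.206.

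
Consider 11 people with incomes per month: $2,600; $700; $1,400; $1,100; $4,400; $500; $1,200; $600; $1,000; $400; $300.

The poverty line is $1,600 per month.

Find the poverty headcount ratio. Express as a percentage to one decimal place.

81.8%

9 of the 11 people have income below $1,600.
H = 9/11 = 81.8%.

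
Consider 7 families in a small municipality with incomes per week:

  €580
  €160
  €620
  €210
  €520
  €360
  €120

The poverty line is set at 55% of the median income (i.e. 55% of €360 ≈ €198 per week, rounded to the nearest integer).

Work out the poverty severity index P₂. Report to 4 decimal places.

Incomes under z: €120, €160 (q = 2 of N = 7).
Shortfall ratios: (198−120)/198 = 0.3939; (198−160)/198 = 0.1919.
Squared: 0.1552; 0.0368.
Sum = 0.192021; P₂ = 0.192021 / 7 = 0.0274.

0.0274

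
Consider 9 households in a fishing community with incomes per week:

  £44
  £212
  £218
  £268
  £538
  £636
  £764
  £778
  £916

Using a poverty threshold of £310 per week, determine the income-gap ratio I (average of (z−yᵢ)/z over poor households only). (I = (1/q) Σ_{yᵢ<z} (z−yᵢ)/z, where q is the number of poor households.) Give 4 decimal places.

0.4016

Below z: £44, £212, £218, £268 (q = 4 of N = 9).
Relative gaps: 0.8581, 0.3161, 0.2968, 0.1355; sum = 1.606452.
I averages over the q = 4 poor units only: 1.606452 / 4 = 0.4016.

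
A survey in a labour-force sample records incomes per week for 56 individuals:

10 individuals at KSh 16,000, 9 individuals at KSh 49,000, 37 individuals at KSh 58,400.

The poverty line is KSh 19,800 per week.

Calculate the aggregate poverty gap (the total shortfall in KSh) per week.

KSh 38,000

Below the line: 10×KSh 16,000 (q = 10 of N = 56).
Individual gaps: 10×(19800−16000) = 38000.
Aggregate gap = KSh 38,000.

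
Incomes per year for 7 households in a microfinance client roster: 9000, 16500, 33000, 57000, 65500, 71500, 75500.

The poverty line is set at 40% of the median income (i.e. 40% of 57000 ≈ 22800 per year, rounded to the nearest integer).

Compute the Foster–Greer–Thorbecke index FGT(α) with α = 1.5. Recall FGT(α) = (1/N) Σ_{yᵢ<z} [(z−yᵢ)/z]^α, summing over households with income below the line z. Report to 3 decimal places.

0.088

Poor units: 9000, 16500 (q = 2 of N = 7).
Gap ratios (z−y)/z: (22800−9000)/22800 = 0.6053; (22800−16500)/22800 = 0.2763.
Raised to α = 1.5: 0.47089; 0.14525.
Sum = 0.616134; FGT(1.5) = 0.616134 / 7 = 0.088.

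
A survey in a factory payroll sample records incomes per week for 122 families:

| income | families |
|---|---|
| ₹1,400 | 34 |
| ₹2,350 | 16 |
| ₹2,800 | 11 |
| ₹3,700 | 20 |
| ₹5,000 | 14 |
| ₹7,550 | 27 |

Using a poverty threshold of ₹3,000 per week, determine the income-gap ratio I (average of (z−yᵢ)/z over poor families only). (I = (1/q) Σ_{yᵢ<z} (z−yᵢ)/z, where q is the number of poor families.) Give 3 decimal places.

Poor units: 34×₹1,400, 16×₹2,350, 11×₹2,800 (q = 61 of N = 122).
Relative gaps: 0.5333 (×34), 0.2167 (×16), 0.0667 (×11); sum = 22.333333.
The income-gap ratio divides by q (the poor only): 22.333333 / 61 = 0.366.

0.366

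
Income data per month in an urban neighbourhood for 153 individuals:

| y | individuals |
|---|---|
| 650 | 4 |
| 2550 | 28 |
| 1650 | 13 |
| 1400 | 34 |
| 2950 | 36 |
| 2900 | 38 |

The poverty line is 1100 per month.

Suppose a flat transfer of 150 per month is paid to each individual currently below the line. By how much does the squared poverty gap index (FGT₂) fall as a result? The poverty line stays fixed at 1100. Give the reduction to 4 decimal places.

Before: below the line — 4×650; squared poverty gap index (FGT₂) = 0.004375.
After the 150 transfer: below the line — 4×800; squared poverty gap index (FGT₂) = 0.001945.
Reduction = 0.004375 − 0.001945 = 0.0024.

0.0024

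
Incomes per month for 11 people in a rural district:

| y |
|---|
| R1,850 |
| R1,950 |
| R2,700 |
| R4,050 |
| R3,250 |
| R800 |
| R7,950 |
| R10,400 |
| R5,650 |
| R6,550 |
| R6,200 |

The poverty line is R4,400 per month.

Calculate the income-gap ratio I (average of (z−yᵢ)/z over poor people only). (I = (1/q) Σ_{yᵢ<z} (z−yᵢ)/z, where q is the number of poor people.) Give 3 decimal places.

Incomes under z: R800, R1,850, R1,950, R2,700, R3,250, R4,050 (q = 6 of N = 11).
Relative gaps: 0.8182, 0.5795, 0.5568, 0.3864, 0.2614, 0.0795; sum = 2.681818.
The income-gap ratio divides by q (the poor only): 2.681818 / 6 = 0.447.

0.447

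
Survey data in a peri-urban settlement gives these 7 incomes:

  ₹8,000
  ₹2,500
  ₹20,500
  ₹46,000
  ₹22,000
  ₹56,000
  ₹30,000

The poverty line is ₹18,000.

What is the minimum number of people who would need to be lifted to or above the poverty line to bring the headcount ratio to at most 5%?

2

2 of the 7 people are poor, so H = 2/7 = 0.286.
A headcount ratio of at most 5% allows at most ⌊0.05 × 7⌋ = 0 poor people.
So at least 2 − 0 = 2 must be lifted.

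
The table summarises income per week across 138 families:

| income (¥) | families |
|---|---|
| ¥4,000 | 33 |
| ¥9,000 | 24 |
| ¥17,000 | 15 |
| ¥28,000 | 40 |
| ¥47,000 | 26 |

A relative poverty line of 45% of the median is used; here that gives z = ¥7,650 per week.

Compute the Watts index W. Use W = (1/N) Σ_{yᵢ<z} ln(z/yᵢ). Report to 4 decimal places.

Below z: 33×¥4,000 (q = 33 of N = 138).
Log shortfalls: ln(7650/4000) = 0.6484 (×33).
W = 21.397572 / 138 = 0.1551.

0.1551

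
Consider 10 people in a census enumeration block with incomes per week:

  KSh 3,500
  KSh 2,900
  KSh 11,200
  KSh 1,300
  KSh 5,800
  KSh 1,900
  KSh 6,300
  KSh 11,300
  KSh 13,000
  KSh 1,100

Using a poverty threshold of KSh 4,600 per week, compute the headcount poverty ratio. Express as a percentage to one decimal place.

5 of the 10 people have income below KSh 4,600.
H = 5/10 = 50.0%.

50.0%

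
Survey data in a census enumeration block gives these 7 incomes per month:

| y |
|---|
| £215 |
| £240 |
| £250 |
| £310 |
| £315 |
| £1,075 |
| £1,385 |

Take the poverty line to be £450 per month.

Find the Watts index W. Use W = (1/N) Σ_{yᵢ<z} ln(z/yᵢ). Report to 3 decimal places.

0.383

Incomes under z: £215, £240, £250, £310, £315 (q = 5 of N = 7).
Log gaps: ln(450/215) = 0.7386; ln(450/240) = 0.6286; ln(450/250) = 0.5878; ln(450/310) = 0.3727; ln(450/315) = 0.3567.
W = 2.684355 / 7 = 0.383.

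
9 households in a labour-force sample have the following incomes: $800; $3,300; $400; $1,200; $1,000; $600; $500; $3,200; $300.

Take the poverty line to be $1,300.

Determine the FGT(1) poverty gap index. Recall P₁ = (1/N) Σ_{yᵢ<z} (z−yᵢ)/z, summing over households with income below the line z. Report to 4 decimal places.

Below z: $300, $400, $500, $600, $800, $1,000, $1,200 (q = 7 of N = 9).
Normalized shortfalls: (1300−300)/1300 = 0.7692; (1300−400)/1300 = 0.6923; (1300−500)/1300 = 0.6154; (1300−600)/1300 = 0.5385; (1300−800)/1300 = 0.3846; (1300−1000)/1300 = 0.2308; (1300−1200)/1300 = 0.0769.
Σ = 3.307692. Dividing by the full population N = 9 gives P₁ = 0.3675.

0.3675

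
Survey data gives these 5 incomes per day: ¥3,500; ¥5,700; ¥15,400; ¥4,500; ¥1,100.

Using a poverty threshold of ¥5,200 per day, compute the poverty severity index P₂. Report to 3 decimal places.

0.149

Below the line: ¥1,100, ¥3,500, ¥4,500 (q = 3 of N = 5).
Normalized shortfalls: (5200−1100)/5200 = 0.7885; (5200−3500)/5200 = 0.3269; (5200−4500)/5200 = 0.1346.
Squared: 0.6217; 0.1069; 0.0181.
Sum = 0.746672; P₂ = 0.746672 / 5 = 0.149.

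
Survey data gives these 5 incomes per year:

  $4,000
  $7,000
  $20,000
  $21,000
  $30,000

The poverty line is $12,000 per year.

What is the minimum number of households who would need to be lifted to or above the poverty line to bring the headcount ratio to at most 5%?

2 of the 5 households are poor, so H = 2/5 = 0.400.
A headcount ratio of at most 5% allows at most ⌊0.05 × 5⌋ = 0 poor households.
So at least 2 − 0 = 2 must be lifted.

2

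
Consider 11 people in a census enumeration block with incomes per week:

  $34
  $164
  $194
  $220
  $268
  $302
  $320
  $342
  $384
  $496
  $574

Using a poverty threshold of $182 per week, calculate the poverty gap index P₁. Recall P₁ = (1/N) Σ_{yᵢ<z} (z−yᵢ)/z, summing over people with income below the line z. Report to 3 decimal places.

Below the line: $34, $164 (q = 2 of N = 11).
Relative gaps: (182−34)/182 = 0.8132; (182−164)/182 = 0.0989.
Σ = 0.912088. Dividing by the full population N = 11 gives P₁ = 0.083.

0.083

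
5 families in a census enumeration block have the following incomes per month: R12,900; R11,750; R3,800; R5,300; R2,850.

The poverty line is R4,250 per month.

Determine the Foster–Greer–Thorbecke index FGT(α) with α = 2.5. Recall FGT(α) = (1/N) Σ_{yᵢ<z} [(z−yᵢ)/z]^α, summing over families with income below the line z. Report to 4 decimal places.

0.0132

Below the line: R2,850, R3,800 (q = 2 of N = 5).
Relative gaps: (4250−2850)/4250 = 0.3294; (4250−3800)/4250 = 0.1059.
Raised to α = 2.5: 0.06228; 0.00365.
Sum = 0.065928; FGT(2.5) = 0.065928 / 5 = 0.0132.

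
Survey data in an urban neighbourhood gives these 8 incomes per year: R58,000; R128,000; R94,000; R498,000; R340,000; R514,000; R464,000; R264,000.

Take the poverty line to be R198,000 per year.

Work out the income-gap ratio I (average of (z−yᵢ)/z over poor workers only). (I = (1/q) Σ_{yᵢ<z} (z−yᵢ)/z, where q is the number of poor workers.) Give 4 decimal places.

0.5286

Incomes under z: R58,000, R94,000, R128,000 (q = 3 of N = 8).
Relative gaps: 0.7071, 0.5253, 0.3535; sum = 1.585859.
The income-gap ratio divides by q (the poor only): 1.585859 / 3 = 0.5286.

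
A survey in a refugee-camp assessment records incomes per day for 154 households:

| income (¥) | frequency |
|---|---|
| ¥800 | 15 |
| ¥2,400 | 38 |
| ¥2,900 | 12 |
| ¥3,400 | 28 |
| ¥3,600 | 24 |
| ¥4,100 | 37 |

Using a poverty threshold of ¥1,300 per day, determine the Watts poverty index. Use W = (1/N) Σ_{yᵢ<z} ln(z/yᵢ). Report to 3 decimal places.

0.047

Below the line: 15×¥800 (q = 15 of N = 154).
Log gaps: ln(1300/800) = 0.4855 (×15).
W = 7.282617 / 154 = 0.047.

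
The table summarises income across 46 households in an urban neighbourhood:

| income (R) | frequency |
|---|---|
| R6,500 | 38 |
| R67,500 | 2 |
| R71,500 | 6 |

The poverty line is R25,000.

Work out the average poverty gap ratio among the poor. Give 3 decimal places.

Below the line: 38×R6,500 (q = 38 of N = 46).
Relative gaps: 0.7400 (×38); sum = 28.120000.
The income-gap ratio divides by q (the poor only): 28.120000 / 38 = 0.740.

0.740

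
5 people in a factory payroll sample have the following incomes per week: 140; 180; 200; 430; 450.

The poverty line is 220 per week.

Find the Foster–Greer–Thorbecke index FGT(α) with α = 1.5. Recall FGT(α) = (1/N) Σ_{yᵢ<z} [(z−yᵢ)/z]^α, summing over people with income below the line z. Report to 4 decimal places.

0.0648

Below the line: 140, 180, 200 (q = 3 of N = 5).
Shortfall ratios: (220−140)/220 = 0.3636; (220−180)/220 = 0.1818; (220−200)/220 = 0.0909.
Raised to α = 1.5: 0.21928; 0.07753; 0.02741.
Sum = 0.324219; FGT(1.5) = 0.324219 / 5 = 0.0648.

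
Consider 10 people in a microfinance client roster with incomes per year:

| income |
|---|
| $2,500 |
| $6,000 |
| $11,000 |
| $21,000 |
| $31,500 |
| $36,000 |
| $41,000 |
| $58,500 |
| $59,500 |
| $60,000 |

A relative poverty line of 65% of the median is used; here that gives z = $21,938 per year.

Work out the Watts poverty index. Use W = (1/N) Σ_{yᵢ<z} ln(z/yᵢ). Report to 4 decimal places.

0.4202

Incomes under z: $2,500, $6,000, $11,000, $21,000 (q = 4 of N = 10).
Log gaps: ln(21938/2500) = 2.1719; ln(21938/6000) = 1.2965; ln(21938/11000) = 0.6903; ln(21938/21000) = 0.0437.
W = 4.202413 / 10 = 0.4202.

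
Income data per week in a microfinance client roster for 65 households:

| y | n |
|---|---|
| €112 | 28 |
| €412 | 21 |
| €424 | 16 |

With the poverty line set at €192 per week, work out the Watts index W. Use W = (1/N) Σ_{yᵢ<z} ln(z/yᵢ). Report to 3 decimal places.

0.232

Below the line: 28×€112 (q = 28 of N = 65).
ln(z/y) terms: ln(192/112) = 0.5390 (×28).
W = 15.091902 / 65 = 0.232.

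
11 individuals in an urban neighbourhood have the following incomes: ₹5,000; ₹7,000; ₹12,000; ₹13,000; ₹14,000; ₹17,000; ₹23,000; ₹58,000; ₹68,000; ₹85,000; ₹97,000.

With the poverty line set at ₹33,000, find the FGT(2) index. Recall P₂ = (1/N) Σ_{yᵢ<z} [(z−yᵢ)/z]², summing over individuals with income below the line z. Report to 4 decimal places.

Below z: ₹5,000, ₹7,000, ₹12,000, ₹13,000, ₹14,000, ₹17,000, ₹23,000 (q = 7 of N = 11).
Relative gaps: (33000−5000)/33000 = 0.8485; (33000−7000)/33000 = 0.7879; (33000−12000)/33000 = 0.6364; (33000−13000)/33000 = 0.6061; (33000−14000)/33000 = 0.5758; (33000−17000)/33000 = 0.4848; (33000−23000)/33000 = 0.3030.
Squared: 0.7199; 0.6208; 0.4050; 0.3673; 0.3315; 0.2351; 0.0918.
Sum = 2.771350; P₂ = 2.771350 / 11 = 0.2519.

0.2519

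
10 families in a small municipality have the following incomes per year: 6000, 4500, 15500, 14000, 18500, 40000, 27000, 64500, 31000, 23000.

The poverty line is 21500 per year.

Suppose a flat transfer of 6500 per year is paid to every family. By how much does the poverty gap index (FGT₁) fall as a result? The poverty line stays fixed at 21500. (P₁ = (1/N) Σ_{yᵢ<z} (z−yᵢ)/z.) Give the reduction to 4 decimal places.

0.1326

Before: below the line — 4500, 6000, 14000, 15500, 18500; poverty gap index (FGT₁) = 0.227907.
After the 6500 transfer: below the line — 11000, 12500, 20500; poverty gap index (FGT₁) = 0.095349.
Reduction = 0.227907 − 0.095349 = 0.1326.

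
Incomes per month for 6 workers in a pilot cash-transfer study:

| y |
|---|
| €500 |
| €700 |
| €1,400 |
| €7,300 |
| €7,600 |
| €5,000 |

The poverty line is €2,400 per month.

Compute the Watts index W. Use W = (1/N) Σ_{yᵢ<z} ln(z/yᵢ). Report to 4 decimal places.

Below the line: €500, €700, €1,400 (q = 3 of N = 6).
Log shortfalls: ln(2400/500) = 1.5686; ln(2400/700) = 1.2321; ln(2400/1400) = 0.5390.
W = 3.339756 / 6 = 0.5566.

0.5566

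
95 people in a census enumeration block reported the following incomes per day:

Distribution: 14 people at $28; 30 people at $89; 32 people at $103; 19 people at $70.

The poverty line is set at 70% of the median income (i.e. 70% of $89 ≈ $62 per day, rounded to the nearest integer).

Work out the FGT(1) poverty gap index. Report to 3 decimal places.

0.081

Below z: 14×$28 (q = 14 of N = 95).
Normalized shortfalls: (62−28)/62 = 0.5484 (×14).
Σ = 7.677419. Dividing by the full population N = 95 gives P₁ = 0.081.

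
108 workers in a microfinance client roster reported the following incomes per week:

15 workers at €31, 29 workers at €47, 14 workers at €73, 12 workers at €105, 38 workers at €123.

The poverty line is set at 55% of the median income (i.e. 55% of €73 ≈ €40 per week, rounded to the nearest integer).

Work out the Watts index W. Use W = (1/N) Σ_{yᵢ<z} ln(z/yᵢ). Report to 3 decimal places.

0.035

Incomes under z: 15×€31 (q = 15 of N = 108).
ln(z/y) terms: ln(40/31) = 0.2549 (×15).
W = 3.823384 / 108 = 0.035.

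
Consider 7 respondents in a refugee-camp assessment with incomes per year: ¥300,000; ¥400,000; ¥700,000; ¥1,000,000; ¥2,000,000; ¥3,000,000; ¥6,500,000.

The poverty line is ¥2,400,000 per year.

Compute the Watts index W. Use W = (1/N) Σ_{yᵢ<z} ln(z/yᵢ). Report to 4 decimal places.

0.8802

Below the line: ¥300,000, ¥400,000, ¥700,000, ¥1,000,000, ¥2,000,000 (q = 5 of N = 7).
Log shortfalls: ln(2400000/300000) = 2.0794; ln(2400000/400000) = 1.7918; ln(2400000/700000) = 1.2321; ln(2400000/1000000) = 0.8755; ln(2400000/2000000) = 0.1823.
W = 6.161135 / 7 = 0.8802.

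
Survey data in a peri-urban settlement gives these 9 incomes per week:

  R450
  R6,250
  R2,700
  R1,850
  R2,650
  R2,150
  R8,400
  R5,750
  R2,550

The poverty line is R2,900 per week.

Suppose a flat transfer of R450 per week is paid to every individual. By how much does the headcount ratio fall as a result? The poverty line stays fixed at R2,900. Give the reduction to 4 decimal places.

0.3333

Before: below the line — R450, R1,850, R2,150, R2,550, R2,650, R2,700; headcount ratio = 0.666667.
After the R450 transfer: below the line — R900, R2,300, R2,600; headcount ratio = 0.333333.
Reduction = 0.666667 − 0.333333 = 0.3333.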